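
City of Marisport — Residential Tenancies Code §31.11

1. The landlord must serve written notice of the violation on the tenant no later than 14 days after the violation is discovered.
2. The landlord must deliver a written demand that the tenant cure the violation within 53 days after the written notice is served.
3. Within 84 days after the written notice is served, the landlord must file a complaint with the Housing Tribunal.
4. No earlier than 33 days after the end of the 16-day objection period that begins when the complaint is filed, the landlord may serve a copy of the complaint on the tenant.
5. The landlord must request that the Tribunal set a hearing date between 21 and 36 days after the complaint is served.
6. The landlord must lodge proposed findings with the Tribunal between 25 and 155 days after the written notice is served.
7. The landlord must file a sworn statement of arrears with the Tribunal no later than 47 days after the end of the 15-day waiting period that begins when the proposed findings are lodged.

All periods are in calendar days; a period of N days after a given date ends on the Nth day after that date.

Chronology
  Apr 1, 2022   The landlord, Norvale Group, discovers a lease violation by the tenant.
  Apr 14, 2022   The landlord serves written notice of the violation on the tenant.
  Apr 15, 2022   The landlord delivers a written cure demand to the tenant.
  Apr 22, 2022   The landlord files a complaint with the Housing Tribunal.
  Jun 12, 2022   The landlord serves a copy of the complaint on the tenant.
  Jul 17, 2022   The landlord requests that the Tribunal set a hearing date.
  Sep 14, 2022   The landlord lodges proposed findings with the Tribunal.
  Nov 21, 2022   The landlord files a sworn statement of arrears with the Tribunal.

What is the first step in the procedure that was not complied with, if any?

(1) due by Apr 1, 2022 + 14 days = Apr 15, 2022; completed Apr 14, 2022, before the deadline.
(2) due by Apr 14, 2022 + 53 days = Jun 6, 2022; completed Apr 15, 2022, before the deadline.
(3) due by Apr 14, 2022 + 84 days = Jul 7, 2022; Apr 22, 2022 is within that limit.
(4) permitted from May 8, 2022 + 33 days = Jun 10, 2022 onward; Jun 12, 2022 is on or after that date.
(5) the permitted window runs from Jun 12, 2022 + 21 = Jul 3, 2022 to Jun 12, 2022 + 36 = Jul 18, 2022; done Jul 17, 2022, which is between those dates.
(6) the permitted window runs from Apr 14, 2022 + 25 = May 9, 2022 to Apr 14, 2022 + 155 = Sep 16, 2022; Sep 14, 2022 falls inside that range.
(7) due by Sep 29, 2022 + 47 days = Nov 15, 2022; not done until Nov 21, 2022, 6 days after the deadline.
The analysis stops there.

Step 7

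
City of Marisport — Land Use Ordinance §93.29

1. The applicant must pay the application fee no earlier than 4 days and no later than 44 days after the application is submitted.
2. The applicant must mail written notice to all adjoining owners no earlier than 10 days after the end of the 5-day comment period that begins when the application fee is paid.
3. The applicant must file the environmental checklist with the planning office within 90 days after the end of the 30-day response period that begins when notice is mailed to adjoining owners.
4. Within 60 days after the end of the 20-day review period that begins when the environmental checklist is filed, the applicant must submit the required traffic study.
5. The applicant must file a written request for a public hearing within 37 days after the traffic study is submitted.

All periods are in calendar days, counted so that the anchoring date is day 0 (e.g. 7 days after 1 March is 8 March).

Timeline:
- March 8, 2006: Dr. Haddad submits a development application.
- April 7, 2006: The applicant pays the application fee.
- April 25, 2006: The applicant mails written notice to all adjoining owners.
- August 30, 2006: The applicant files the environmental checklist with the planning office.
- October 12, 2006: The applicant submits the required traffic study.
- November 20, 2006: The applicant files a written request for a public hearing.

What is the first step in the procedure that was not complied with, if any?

Step 3

Step 1: the window is 4–44 days after March 8, 2006 (when the application is submitted), so March 12, 2006 through April 21, 2006; April 7, 2006 falls inside that range.
Step 2: the earliest permitted date is 10 days after April 12, 2006 (end of the 5-day comment period, which began when the application fee is paid on April 7, 2006), i.e. April 22, 2006; done April 25, 2006, after the minimum wait.
Step 3: 90 days after May 25, 2006 (end of the 30-day response period, which began when notice is mailed to adjoining owners on April 25, 2006) is August 23, 2006; August 30, 2006 misses that deadline by 7 days.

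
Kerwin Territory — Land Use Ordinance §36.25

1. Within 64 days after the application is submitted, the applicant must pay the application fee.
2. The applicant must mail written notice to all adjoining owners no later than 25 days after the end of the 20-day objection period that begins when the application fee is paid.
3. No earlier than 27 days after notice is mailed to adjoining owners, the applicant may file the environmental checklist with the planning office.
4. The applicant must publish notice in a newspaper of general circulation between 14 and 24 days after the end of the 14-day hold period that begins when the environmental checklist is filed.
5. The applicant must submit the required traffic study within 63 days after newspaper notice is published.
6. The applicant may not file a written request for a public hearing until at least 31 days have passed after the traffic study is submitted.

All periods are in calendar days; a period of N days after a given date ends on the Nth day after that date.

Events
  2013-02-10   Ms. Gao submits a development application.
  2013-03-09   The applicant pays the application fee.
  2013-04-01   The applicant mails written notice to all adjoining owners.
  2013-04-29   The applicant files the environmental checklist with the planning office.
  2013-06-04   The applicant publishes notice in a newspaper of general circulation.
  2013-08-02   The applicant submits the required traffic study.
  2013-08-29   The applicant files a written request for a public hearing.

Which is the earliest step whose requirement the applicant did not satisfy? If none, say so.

Step 6

Step 1: 64 days after 2013-02-10 (when the application is submitted) is 2013-04-15; done 2013-03-09 — timely.
Step 2: 25 days after 2013-03-29 (end of the 20-day objection period, which began when the application fee is paid on 2013-03-09) is 2013-04-23; completed 2013-04-01, before the deadline.
Step 3: the earliest permitted date is 27 days after 2013-04-01 (when notice is mailed to adjoining owners), i.e. 2013-04-28; done 2013-04-29 — permitted.
Step 4: the window is 14–24 days after 2013-05-13 (end of the 14-day hold period, which began when the environmental checklist is filed on 2013-04-29), so 2013-05-27 through 2013-06-06; 2013-06-04 falls inside that range.
Step 5: 63 days after 2013-06-04 (when newspaper notice is published) is 2013-08-06; done 2013-08-02 — timely.
Step 6: the earliest permitted date is 31 days after 2013-08-02 (when the traffic study is submitted), i.e. 2013-09-02; done 2013-08-29 — 4 days too early.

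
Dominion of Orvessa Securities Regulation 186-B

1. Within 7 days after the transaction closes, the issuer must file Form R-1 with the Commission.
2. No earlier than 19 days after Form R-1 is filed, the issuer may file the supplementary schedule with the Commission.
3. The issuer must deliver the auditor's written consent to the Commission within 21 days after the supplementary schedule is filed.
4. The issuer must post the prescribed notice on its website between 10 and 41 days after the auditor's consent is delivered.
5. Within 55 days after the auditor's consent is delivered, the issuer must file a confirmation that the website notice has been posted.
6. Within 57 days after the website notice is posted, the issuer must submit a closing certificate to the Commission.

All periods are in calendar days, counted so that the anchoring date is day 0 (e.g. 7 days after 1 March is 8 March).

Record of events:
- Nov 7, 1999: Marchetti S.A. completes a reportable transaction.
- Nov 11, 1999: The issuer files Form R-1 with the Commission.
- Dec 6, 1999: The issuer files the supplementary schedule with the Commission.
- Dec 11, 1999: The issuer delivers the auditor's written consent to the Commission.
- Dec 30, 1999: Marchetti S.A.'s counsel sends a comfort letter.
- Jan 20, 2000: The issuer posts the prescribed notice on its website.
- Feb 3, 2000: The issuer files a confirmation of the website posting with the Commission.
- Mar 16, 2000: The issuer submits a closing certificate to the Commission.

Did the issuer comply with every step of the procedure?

Step 1: 7 days after Nov 7, 1999 (when the transaction closes) is Nov 14, 1999; Nov 11, 1999 is within that limit.
Step 2: the earliest permitted date is 19 days after Nov 11, 1999 (when Form R-1 is filed), i.e. Nov 30, 1999; Dec 6, 1999 is on or after that date.
Step 3: 21 days after Dec 6, 1999 (when the supplementary schedule is filed) is Dec 27, 1999; completed Dec 11, 1999, before the deadline.
Step 4: the window is 10–41 days after Dec 11, 1999 (when the auditor's consent is delivered), so Dec 21, 1999 through Jan 21, 2000; Jan 20, 2000 falls inside that range.
Step 5: 55 days after Dec 11, 1999 (when the auditor's consent is delivered) is Feb 4, 2000; done Feb 3, 2000 — timely.
Step 6: 57 days after Jan 20, 2000 (when the website notice is posted) is Mar 17, 2000; Mar 16, 2000 is within that limit.

Yes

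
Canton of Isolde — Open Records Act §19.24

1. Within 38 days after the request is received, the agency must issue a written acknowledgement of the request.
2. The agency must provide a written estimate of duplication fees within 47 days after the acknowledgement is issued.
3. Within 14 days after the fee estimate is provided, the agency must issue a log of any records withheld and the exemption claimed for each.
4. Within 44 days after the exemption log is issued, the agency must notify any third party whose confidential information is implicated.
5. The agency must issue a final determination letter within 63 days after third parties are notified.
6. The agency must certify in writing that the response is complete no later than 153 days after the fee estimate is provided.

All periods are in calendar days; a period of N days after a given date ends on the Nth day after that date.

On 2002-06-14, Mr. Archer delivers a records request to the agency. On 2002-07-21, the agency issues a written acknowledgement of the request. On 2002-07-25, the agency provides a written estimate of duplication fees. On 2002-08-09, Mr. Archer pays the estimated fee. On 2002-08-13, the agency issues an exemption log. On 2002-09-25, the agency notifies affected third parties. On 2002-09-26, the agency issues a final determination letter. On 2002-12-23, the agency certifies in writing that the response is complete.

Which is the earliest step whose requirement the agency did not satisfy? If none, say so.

Step 1: 38 days after 2002-06-14 (when the request is received) is 2002-07-22; 2002-07-21 is within that limit.
Step 2: 47 days after 2002-07-21 (when the acknowledgement is issued) is 2002-09-06; completed 2002-07-25, before the deadline.
Step 3: 14 days after 2002-07-25 (when the fee estimate is provided) is 2002-08-08; done 2002-08-13 — 5 days late.
The procedure was therefore not followed at step 3.

Step 3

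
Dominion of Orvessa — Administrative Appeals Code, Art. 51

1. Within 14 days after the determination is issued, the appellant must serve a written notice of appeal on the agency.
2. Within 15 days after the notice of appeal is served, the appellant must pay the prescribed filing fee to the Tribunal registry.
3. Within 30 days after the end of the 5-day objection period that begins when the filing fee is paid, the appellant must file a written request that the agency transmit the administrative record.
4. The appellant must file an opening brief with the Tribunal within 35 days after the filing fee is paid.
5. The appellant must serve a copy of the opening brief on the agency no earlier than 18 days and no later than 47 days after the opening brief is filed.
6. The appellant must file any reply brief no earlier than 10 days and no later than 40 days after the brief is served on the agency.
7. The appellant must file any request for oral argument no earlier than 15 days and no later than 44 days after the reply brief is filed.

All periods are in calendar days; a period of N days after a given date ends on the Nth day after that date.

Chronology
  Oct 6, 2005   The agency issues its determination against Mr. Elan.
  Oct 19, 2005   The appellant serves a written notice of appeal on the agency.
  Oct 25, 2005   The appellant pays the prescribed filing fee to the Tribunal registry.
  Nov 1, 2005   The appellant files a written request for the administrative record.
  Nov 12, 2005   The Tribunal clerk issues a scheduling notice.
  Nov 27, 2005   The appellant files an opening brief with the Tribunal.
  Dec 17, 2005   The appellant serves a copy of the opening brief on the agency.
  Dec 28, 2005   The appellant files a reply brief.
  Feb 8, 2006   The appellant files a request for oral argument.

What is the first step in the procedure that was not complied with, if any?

Step 1 — counting 14 days from Oct 6, 2005 (when the determination is issued) gives a deadline of Oct 20, 2005; Oct 19, 2005 is within that limit.
Step 2 — counting 15 days from Oct 19, 2005 (when the notice of appeal is served) gives a deadline of Nov 3, 2005; Oct 25, 2005 is within that limit.
Step 3 — counting 30 days from Oct 30, 2005 (end of the 5-day objection period, which began when the filing fee is paid on Oct 25, 2005) gives a deadline of Nov 29, 2005; completed Nov 1, 2005, before the deadline.
Step 4 — counting 35 days from Oct 25, 2005 (when the filing fee is paid) gives a deadline of Nov 29, 2005; Nov 27, 2005 is within that limit.
Step 5 — 18 and 47 days from Nov 27, 2005 (when the opening brief is filed) are Dec 15, 2005 and Jan 13, 2006 respectively; done Dec 17, 2005, which is between those dates.
Step 6 — 10 and 40 days from Dec 17, 2005 (when the brief is served on the agency) are Dec 27, 2005 and Jan 26, 2006 respectively; done Dec 28, 2005, which is between those dates.
Step 7 — 15 and 44 days from Dec 28, 2005 (when the reply brief is filed) are Jan 12, 2006 and Feb 10, 2006 respectively; done Feb 8, 2006 — within the window.

None — every step was satisfied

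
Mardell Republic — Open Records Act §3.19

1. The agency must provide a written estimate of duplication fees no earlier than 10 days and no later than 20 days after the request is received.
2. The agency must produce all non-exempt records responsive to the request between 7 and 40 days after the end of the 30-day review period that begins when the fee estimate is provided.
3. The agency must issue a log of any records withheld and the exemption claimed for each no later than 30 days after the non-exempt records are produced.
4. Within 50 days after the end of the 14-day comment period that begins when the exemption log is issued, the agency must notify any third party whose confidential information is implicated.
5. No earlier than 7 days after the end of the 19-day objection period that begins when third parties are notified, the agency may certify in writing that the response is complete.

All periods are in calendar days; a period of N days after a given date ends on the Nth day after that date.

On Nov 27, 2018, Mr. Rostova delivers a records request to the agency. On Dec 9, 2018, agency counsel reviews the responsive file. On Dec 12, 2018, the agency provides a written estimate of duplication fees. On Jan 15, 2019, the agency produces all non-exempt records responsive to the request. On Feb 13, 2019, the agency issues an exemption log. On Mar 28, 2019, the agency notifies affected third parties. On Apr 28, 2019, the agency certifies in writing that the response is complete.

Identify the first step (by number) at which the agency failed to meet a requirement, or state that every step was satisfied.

Step 1 — 10 and 20 days from Nov 27, 2018 (when the request is received) are Dec 7, 2018 and Dec 17, 2018 respectively; Dec 12, 2018 falls inside that range.
Step 2 — 7 and 40 days from Jan 11, 2019 (end of the 30-day review period, which began when the fee estimate is provided on Dec 12, 2018) are Jan 18, 2019 and Feb 20, 2019 respectively; Jan 15, 2019 is 3 days too early.

Step 2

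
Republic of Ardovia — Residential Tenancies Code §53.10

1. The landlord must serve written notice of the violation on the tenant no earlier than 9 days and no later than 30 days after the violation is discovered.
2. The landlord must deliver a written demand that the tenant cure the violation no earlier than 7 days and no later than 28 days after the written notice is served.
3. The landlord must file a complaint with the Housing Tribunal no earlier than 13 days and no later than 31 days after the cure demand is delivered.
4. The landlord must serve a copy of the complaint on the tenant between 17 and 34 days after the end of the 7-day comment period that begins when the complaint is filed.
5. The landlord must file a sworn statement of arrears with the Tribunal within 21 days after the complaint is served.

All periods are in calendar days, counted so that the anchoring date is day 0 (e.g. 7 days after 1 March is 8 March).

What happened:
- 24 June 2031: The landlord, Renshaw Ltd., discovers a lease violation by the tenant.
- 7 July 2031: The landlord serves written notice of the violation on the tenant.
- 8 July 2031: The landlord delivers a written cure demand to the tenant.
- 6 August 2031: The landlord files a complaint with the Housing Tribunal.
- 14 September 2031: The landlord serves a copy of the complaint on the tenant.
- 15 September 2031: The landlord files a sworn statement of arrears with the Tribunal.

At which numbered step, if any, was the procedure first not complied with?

(1) the permitted window runs from 24 June 2031 + 9 = 3 July 2031 to 24 June 2031 + 30 = 24 July 2031; 7 July 2031 falls inside that range.
(2) the permitted window runs from 7 July 2031 + 7 = 14 July 2031 to 7 July 2031 + 28 = 4 August 2031; 8 July 2031 is 6 days too early.
The procedure was therefore not followed at step 2.

Step 2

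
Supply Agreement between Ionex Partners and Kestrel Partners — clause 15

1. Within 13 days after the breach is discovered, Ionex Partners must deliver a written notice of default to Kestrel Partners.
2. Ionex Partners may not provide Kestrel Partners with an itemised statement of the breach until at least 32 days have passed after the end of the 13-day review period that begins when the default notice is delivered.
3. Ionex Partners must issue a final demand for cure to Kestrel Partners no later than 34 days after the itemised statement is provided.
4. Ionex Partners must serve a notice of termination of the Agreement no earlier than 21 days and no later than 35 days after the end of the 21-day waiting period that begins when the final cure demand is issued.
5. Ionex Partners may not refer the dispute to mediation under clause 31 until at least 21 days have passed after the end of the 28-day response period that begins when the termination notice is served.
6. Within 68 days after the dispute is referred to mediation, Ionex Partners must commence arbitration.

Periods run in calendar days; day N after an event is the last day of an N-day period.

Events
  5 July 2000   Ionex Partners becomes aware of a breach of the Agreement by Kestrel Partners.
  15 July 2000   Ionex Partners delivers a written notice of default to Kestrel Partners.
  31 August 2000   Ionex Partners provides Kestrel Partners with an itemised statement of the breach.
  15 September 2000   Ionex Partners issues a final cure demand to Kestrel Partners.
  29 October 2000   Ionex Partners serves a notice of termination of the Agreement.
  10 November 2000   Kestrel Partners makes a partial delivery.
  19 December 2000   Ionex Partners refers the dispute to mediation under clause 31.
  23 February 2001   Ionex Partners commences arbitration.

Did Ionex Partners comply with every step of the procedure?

Yes

(1) due by 5 July 2000 + 13 days = 18 July 2000; 15 July 2000 is within that limit.
(2) permitted from 28 July 2000 + 32 days = 29 August 2000 onward; done 31 August 2000 — permitted.
(3) due by 31 August 2000 + 34 days = 4 October 2000; 15 September 2000 is within that limit.
(4) the permitted window runs from 6 October 2000 + 21 = 27 October 2000 to 6 October 2000 + 35 = 10 November 2000; 29 October 2000 falls inside that range.
(5) permitted from 26 November 2000 + 21 days = 17 December 2000 onward; done 19 December 2000, after the minimum wait.
(6) due by 19 December 2000 + 68 days = 25 February 2001; done 23 February 2001 — timely.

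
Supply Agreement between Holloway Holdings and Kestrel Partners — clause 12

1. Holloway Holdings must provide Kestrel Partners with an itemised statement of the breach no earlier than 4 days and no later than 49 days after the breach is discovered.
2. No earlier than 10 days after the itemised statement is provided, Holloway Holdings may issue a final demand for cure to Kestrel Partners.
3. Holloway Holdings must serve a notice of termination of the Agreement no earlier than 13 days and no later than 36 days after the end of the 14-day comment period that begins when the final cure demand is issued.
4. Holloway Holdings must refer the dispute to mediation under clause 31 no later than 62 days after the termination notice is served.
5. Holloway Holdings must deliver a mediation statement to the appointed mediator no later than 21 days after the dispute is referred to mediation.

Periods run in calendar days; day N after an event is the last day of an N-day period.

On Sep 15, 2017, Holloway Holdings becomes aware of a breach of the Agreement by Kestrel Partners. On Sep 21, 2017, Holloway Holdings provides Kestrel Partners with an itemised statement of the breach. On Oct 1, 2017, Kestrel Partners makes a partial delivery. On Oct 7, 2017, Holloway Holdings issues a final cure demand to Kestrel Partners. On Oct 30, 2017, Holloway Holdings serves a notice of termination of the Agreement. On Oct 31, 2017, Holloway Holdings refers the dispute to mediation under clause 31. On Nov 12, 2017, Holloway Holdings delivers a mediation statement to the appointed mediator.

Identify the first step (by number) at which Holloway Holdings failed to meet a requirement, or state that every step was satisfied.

Step 1: the window is 4–49 days after Sep 15, 2017 (when the breach is discovered), so Sep 19, 2017 through Nov 3, 2017; Sep 21, 2017 falls inside that range.
Step 2: the earliest permitted date is 10 days after Sep 21, 2017 (when the itemised statement is provided), i.e. Oct 1, 2017; done Oct 7, 2017 — permitted.
Step 3: the window is 13–36 days after Oct 21, 2017 (end of the 14-day comment period, which began when the final cure demand is issued on Oct 7, 2017), so Nov 3, 2017 through Nov 26, 2017; Oct 30, 2017 is 4 days too early.

Step 3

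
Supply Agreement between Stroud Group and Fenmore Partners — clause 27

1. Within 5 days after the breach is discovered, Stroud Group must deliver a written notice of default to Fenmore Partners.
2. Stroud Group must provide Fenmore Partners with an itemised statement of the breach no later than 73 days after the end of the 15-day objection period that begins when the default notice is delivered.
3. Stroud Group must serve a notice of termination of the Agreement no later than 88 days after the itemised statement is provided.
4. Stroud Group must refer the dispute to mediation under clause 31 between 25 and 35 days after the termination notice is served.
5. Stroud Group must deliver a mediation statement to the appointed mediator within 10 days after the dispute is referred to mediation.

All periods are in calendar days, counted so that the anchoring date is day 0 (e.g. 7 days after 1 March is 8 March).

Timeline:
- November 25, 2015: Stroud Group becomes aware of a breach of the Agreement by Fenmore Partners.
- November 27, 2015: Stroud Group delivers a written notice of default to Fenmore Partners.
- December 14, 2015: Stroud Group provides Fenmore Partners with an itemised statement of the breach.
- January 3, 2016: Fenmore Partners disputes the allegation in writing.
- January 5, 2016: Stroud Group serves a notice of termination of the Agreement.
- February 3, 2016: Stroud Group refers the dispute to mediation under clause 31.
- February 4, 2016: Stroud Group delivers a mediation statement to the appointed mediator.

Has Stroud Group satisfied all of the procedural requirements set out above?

Yes

Step 1: 5 days after November 25, 2015 (when the breach is discovered) is November 30, 2015; November 27, 2015 is within that limit.
Step 2: 73 days after December 12, 2015 (end of the 15-day objection period, which began when the default notice is delivered on November 27, 2015) is February 23, 2016; completed December 14, 2015, before the deadline.
Step 3: 88 days after December 14, 2015 (when the itemised statement is provided) is March 11, 2016; done January 5, 2016 — timely.
Step 4: the window is 25–35 days after January 5, 2016 (when the termination notice is served), so January 30, 2016 through February 9, 2016; February 3, 2016 falls inside that range.
Step 5: 10 days after February 3, 2016 (when the dispute is referred to mediation) is February 13, 2016; completed February 4, 2016, before the deadline.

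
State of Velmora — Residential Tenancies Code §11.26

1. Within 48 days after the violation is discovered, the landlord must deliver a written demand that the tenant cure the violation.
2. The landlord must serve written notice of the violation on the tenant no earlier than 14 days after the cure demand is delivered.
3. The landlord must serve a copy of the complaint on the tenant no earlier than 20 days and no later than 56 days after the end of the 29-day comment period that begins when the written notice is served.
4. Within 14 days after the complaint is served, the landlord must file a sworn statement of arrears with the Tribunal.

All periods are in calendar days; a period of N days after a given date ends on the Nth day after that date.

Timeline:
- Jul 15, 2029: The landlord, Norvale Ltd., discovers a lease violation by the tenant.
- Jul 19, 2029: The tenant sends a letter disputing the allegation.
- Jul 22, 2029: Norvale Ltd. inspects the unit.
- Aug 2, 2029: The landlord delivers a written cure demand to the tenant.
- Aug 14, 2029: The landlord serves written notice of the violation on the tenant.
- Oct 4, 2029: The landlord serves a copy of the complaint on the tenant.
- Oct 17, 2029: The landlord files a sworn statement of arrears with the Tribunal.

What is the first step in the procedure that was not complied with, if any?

Step 1 — counting 48 days from Jul 15, 2029 (when the violation is discovered) gives a deadline of Sep 1, 2029; completed Aug 2, 2029, before the deadline.
Step 2 — must wait 14 days from Aug 2, 2029 (when the cure demand is delivered), so not before Aug 16, 2029; Aug 14, 2029 is 2 days before the earliest permitted date.

Step 2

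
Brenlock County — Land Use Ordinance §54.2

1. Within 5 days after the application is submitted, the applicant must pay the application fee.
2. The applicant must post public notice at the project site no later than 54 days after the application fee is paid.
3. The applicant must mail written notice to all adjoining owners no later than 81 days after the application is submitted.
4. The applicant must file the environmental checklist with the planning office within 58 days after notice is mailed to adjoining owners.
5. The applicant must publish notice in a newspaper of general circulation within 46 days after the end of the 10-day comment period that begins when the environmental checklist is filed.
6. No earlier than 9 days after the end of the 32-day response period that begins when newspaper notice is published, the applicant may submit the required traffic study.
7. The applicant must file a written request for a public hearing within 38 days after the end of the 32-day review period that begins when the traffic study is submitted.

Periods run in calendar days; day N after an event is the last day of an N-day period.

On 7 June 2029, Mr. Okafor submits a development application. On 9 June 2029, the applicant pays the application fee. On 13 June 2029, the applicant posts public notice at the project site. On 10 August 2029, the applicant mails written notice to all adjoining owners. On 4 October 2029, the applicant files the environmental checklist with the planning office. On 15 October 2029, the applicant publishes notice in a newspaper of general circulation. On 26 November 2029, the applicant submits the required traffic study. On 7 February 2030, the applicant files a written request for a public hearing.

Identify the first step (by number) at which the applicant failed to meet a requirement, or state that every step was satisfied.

Step 7

Step 1 — counting 5 days from 7 June 2029 (when the application is submitted) gives a deadline of 12 June 2029; 9 June 2029 is within that limit.
Step 2 — counting 54 days from 9 June 2029 (when the application fee is paid) gives a deadline of 2 August 2029; done 13 June 2029 — timely.
Step 3 — counting 81 days from 7 June 2029 (when the application is submitted) gives a deadline of 27 August 2029; 10 August 2029 is within that limit.
Step 4 — counting 58 days from 10 August 2029 (when notice is mailed to adjoining owners) gives a deadline of 7 October 2029; completed 4 October 2029, before the deadline.
Step 5 — counting 46 days from 14 October 2029 (end of the 10-day comment period, which began when the environmental checklist is filed on 4 October 2029) gives a deadline of 29 November 2029; completed 15 October 2029, before the deadline.
Step 6 — must wait 9 days from 16 November 2029 (end of the 32-day response period, which began when newspaper notice is published on 15 October 2029), so not before 25 November 2029; 26 November 2029 is on or after that date.
Step 7 — counting 38 days from 28 December 2029 (end of the 32-day review period, which began when the traffic study is submitted on 26 November 2029) gives a deadline of 4 February 2030; not done until 7 February 2030, 3 days after the deadline.
The procedure was therefore not followed at step 7.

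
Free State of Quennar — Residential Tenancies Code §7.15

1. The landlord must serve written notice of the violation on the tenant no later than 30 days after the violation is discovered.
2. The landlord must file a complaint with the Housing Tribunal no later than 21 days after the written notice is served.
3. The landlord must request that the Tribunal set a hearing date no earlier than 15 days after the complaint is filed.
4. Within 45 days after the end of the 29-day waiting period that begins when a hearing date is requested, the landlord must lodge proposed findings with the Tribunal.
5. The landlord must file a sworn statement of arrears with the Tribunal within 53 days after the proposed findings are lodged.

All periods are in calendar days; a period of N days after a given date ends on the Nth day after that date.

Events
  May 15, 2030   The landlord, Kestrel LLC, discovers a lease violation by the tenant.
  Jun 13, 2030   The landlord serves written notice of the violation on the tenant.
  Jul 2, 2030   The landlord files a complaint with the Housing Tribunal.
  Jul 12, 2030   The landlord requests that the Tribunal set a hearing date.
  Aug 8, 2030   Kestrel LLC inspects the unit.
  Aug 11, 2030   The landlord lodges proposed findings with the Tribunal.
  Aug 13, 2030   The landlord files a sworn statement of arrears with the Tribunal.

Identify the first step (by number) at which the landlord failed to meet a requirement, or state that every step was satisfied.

Step 3

Step 1 — counting 30 days from May 15, 2030 (when the violation is discovered) gives a deadline of Jun 14, 2030; completed Jun 13, 2030, before the deadline.
Step 2 — counting 21 days from Jun 13, 2030 (when the written notice is served) gives a deadline of Jul 4, 2030; Jul 2, 2030 is within that limit.
Step 3 — must wait 15 days from Jul 2, 2030 (when the complaint is filed), so not before Jul 17, 2030; Jul 12, 2030 is 5 days before the earliest permitted date.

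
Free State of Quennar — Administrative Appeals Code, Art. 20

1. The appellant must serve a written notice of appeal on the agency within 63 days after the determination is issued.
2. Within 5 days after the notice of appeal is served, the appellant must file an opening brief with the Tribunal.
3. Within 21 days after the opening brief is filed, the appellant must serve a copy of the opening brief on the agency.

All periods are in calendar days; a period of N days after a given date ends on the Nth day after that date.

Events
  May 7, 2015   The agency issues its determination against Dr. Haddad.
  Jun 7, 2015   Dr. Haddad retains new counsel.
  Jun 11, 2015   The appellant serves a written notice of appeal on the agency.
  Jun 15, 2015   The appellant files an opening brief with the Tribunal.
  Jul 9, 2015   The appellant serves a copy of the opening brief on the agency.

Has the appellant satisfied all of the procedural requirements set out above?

No

Step 1 — counting 63 days from May 7, 2015 (when the determination is issued) gives a deadline of Jul 9, 2015; Jun 11, 2015 is within that limit.
Step 2 — counting 5 days from Jun 11, 2015 (when the notice of appeal is served) gives a deadline of Jun 16, 2015; Jun 15, 2015 is within that limit.
Step 3 — counting 21 days from Jun 15, 2015 (when the opening brief is filed) gives a deadline of Jul 6, 2015; Jul 9, 2015 misses that deadline by 3 days.
The analysis stops there.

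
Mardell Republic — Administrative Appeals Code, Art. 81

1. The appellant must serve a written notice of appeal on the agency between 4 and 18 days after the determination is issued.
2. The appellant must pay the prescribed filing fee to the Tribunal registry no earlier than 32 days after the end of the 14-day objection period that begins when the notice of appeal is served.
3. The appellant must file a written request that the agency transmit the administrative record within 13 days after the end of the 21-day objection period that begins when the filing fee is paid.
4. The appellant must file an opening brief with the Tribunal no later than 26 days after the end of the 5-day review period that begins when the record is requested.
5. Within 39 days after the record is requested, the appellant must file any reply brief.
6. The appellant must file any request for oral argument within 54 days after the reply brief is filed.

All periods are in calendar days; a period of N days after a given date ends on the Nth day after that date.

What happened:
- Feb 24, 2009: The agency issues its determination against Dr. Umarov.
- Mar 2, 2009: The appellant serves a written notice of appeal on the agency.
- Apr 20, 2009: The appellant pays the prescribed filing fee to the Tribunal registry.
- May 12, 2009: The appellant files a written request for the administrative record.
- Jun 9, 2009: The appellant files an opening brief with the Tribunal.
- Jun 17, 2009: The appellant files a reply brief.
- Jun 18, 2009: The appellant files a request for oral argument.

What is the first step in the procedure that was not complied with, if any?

Step 1 — 4 and 18 days from Feb 24, 2009 (when the determination is issued) are Feb 28, 2009 and Mar 14, 2009 respectively; Mar 2, 2009 falls inside that range.
Step 2 — must wait 32 days from Mar 16, 2009 (end of the 14-day objection period, which began when the notice of appeal is served on Mar 2, 2009), so not before Apr 17, 2009; done Apr 20, 2009, after the minimum wait.
Step 3 — counting 13 days from May 11, 2009 (end of the 21-day objection period, which began when the filing fee is paid on Apr 20, 2009) gives a deadline of May 24, 2009; completed May 12, 2009, before the deadline.
Step 4 — counting 26 days from May 17, 2009 (end of the 5-day review period, which began when the record is requested on May 12, 2009) gives a deadline of Jun 12, 2009; completed Jun 9, 2009, before the deadline.
Step 5 — counting 39 days from May 12, 2009 (when the record is requested) gives a deadline of Jun 20, 2009; done Jun 17, 2009 — timely.
Step 6 — counting 54 days from Jun 17, 2009 (when the reply brief is filed) gives a deadline of Aug 10, 2009; done Jun 18, 2009 — timely.

None — every step was satisfied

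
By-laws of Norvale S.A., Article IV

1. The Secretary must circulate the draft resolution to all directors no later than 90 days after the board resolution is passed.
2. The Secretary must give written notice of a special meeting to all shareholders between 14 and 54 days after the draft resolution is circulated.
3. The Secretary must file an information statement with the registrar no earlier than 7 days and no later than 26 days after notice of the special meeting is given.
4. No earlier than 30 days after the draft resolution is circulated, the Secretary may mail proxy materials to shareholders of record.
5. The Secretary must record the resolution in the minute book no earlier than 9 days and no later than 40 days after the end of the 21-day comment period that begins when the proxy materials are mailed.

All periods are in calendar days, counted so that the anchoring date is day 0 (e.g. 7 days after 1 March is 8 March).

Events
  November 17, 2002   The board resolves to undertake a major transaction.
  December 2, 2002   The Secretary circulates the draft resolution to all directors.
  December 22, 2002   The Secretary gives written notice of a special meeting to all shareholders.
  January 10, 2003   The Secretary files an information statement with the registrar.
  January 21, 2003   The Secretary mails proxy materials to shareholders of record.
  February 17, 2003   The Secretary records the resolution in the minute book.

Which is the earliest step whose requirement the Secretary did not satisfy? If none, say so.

Step 5

Step 1: 90 days after November 17, 2002 (when the board resolution is passed) is February 15, 2003; done December 2, 2002 — timely.
Step 2: the window is 14–54 days after December 2, 2002 (when the draft resolution is circulated), so December 16, 2002 through January 25, 2003; December 22, 2002 falls inside that range.
Step 3: the window is 7–26 days after December 22, 2002 (when notice of the special meeting is given), so December 29, 2002 through January 17, 2003; done January 10, 2003, which is between those dates.
Step 4: the earliest permitted date is 30 days after December 2, 2002 (when the draft resolution is circulated), i.e. January 1, 2003; January 21, 2003 is on or after that date.
Step 5: the window is 9–40 days after February 11, 2003 (end of the 21-day comment period, which began when the proxy materials are mailed on January 21, 2003), so February 20, 2003 through March 23, 2003; February 17, 2003 is 3 days too early.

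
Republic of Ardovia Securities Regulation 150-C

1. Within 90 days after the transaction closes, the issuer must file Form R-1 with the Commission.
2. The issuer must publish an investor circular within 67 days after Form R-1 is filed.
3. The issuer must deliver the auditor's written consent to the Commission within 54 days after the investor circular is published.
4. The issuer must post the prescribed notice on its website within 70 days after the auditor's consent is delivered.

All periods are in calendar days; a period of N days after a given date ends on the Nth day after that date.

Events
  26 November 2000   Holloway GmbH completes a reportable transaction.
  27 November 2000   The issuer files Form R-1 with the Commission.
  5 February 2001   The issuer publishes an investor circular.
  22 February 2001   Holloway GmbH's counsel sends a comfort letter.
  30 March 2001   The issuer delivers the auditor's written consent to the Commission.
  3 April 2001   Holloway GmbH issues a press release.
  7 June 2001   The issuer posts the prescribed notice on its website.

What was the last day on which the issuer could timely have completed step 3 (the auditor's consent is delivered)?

Step 3 runs from 5 February 2001, when the investor circular is published. 54 days after 5 February 2001 is 31 March 2001.

31 March 2001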